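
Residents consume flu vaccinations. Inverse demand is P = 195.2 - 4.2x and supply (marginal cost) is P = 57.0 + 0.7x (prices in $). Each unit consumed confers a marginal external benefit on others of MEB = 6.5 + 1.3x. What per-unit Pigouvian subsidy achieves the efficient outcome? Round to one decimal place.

Social marginal benefit = demand + MEB = 201.7 - 2.9x.
Set SMB = MC: 201.7 - 2.9x = 57.0 + 0.7x → x* = 40.1944.
The Pigouvian subsidy equals MEB at x*: 6.5 + 1.3×40.1944 = 58.7527.

subsidy = $58.8 per unit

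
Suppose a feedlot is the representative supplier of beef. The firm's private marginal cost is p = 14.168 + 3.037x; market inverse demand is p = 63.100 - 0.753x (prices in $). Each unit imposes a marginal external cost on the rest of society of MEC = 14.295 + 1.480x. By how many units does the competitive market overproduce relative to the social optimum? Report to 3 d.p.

6.338 units

Market equilibrium (private): 14.168 + 3.037x = 63.100 - 0.753x → x_m = 12.9108.
Social marginal cost = private MC + MEC = 28.463 + 4.517x.
Set SMC = demand: 28.463 + 4.517x = 63.100 - 0.753x → x* = 6.5725.
Gap = |12.9108 − 6.5725| = 6.3383.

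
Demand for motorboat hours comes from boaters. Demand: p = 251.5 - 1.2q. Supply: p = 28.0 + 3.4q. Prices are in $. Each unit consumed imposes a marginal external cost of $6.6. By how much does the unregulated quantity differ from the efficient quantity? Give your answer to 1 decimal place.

1.4 units

Market equilibrium (private): 28.0 + 3.4q = 251.5 - 1.2q → q_m = 48.5870.
Social marginal benefit = demand − MEC = 244.9 - 1.2q.
Set SMB = MC: 244.9 - 1.2q = 28.0 + 3.4q → q* = 47.1522.
Gap = |48.5870 − 47.1522| = 1.4348.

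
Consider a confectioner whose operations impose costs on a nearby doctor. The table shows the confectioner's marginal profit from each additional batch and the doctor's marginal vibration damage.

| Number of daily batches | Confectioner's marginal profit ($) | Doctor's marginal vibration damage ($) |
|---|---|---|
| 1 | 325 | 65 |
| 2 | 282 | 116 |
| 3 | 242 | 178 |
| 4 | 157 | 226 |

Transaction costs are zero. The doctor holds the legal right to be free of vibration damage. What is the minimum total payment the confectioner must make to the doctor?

$359

Efficient level: marginal profit ≥ marginal vibration damage through level 3, so k* = 3.
With the doctor holding the right, the confectioner must at least compensate total damage at k*: 65 + 116 + 178 = 359.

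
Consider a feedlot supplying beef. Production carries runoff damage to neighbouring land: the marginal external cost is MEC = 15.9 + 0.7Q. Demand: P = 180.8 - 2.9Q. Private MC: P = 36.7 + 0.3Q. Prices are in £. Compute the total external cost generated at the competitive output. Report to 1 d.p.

£1425.7

Market equilibrium (private): 36.7 + 0.3Q = 180.8 - 2.9Q → Q_m = 45.0313.
Total external cost = ∫₀^{Q_m} (15.9 + 0.7Q) dQ = 15.9×45.0313 + ½×0.7×45.0313² = 1425.7340.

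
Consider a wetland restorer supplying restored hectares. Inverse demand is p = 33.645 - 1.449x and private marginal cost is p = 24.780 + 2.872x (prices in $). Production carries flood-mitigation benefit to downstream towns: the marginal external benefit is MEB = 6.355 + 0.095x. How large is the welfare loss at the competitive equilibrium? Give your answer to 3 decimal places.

DWL = $5.076

Market equilibrium (private): 24.780 + 2.872x = 33.645 - 1.449x → x_m = 2.0516.
Social marginal cost = private MC − MEB = 18.425 + 2.777x.
Set SMC = demand: 18.425 + 2.777x = 33.645 - 1.449x → x* = 3.6015.
The welfare-loss triangle has base |x_m − x*| and height MEB(x_m) (the vertical gap between SMC and demand is zero at x* and MEB at x_m).
DWL = ½ × 1.5499 × 6.5499 = 5.0758.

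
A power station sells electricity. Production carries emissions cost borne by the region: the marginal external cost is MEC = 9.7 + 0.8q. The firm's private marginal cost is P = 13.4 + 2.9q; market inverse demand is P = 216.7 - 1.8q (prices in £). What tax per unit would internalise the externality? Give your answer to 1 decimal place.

tax = £37.9 per unit

Social marginal cost = private MC + MEC = 23.1 + 3.7q.
Set SMC = demand: 23.1 + 3.7q = 216.7 - 1.8q → q* = 35.2000.
The Pigouvian tax equals MEC at q*: 9.7 + 0.8×35.2000 = 37.8600.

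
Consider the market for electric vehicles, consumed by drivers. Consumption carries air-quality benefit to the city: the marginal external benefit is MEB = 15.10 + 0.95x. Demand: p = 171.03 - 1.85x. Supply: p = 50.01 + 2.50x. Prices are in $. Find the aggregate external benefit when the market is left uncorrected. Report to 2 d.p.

Market equilibrium (private): 50.01 + 2.50x = 171.03 - 1.85x → x_m = 27.8207.
Total external benefit = ∫₀^{x_m} (15.10 + 0.95x) dx = 15.10×27.8207 + ½×0.95×27.8207² = 787.7385.

$787.74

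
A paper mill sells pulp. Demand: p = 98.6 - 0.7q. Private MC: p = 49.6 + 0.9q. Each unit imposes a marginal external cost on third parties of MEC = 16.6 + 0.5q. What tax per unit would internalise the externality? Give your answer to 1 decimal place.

Social marginal cost = private MC + MEC = 66.2 + 1.4q.
Set SMC = demand: 66.2 + 1.4q = 98.6 - 0.7q → q* = 15.4286.
The Pigouvian tax equals MEC at q*: 16.6 + 0.5×15.4286 = 24.3143.

tax = 24.3 per unit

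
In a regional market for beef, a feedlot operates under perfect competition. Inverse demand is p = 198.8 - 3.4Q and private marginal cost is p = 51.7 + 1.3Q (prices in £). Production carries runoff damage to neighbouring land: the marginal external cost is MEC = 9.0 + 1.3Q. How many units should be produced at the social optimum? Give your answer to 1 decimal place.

Q* = 23.0

Social marginal cost = private MC + MEC = 60.7 + 2.6Q.
Set SMC = demand: 60.7 + 2.6Q = 198.8 - 3.4Q → Q* = 23.0167.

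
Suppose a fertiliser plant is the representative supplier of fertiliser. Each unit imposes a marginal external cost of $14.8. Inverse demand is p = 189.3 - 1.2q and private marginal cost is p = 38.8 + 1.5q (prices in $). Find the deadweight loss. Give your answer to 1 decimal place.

DWL = $40.6

Market equilibrium (private): 38.8 + 1.5q = 189.3 - 1.2q → q_m = 55.7407.
Social marginal cost = private MC + MEC = 53.6 + 1.5q.
Set SMC = demand: 53.6 + 1.5q = 189.3 - 1.2q → q* = 50.2593.
The loss is the area between SMC and demand from q* to q_m; with linear curves that's a triangle of height MEC(q_m).
DWL = ½ × 5.4814 × 14.8000 = 40.5624.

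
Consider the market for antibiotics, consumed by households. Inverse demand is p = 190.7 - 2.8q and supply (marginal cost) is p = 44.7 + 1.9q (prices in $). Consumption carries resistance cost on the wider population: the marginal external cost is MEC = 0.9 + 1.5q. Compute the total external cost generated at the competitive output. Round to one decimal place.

$751.7

Market equilibrium (private): 44.7 + 1.9q = 190.7 - 2.8q → q_m = 31.0638.
Total external cost = ∫₀^{q_m} (0.9 + 1.5q) dq = 0.9×31.0638 + ½×1.5×31.0638² = 751.6772.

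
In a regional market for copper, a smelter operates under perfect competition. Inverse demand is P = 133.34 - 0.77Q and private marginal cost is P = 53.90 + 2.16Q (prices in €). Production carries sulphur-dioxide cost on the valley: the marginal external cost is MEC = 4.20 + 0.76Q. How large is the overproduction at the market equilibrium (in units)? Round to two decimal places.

Market equilibrium (private): 53.90 + 2.16Q = 133.34 - 0.77Q → Q_m = 27.1126.
Social marginal cost = private MC + MEC = 58.10 + 2.92Q.
Set SMC = demand: 58.10 + 2.92Q = 133.34 - 0.77Q → Q* = 20.3902.
Gap = |27.1126 − 20.3902| = 6.7224.

6.72 units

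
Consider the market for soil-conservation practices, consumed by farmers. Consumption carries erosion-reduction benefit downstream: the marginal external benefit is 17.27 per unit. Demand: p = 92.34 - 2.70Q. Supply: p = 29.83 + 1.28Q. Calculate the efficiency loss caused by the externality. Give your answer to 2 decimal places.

Market equilibrium (private): 29.83 + 1.28Q = 92.34 - 2.70Q → Q_m = 15.7060.
Social marginal benefit = demand + MEB = 109.61 - 2.70Q.
Set SMB = MC: 109.61 - 2.70Q = 29.83 + 1.28Q → Q* = 20.0452.
Height of the DWL triangle at Q_m is SMB(Q_m) − MC(Q_m) = MEB(Q_m) = 17.2700.
DWL = ½ × 4.3392 × 17.2700 = 37.4690.

DWL = 37.47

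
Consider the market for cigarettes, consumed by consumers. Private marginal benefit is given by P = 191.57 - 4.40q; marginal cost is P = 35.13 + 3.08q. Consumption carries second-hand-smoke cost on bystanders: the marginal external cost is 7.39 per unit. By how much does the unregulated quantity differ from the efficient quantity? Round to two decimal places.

0.99 units

Market equilibrium (private): 35.13 + 3.08q = 191.57 - 4.40q → q_m = 20.9144.
Social marginal benefit = demand − MEC = 184.18 - 4.40q.
Set SMB = MC: 184.18 - 4.40q = 35.13 + 3.08q → q* = 19.9265.
Gap = |20.9144 − 19.9265| = 0.9879.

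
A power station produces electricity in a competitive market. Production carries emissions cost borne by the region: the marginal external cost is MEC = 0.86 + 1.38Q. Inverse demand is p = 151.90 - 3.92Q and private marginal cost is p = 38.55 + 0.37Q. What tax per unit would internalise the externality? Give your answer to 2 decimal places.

tax = 28.24 per unit

Social marginal cost = private MC + MEC = 39.41 + 1.75Q.
Set SMC = demand: 39.41 + 1.75Q = 151.90 - 3.92Q → Q* = 19.8395.
The Pigouvian tax equals MEC at Q*: 0.86 + 1.38×19.8395 = 28.2385.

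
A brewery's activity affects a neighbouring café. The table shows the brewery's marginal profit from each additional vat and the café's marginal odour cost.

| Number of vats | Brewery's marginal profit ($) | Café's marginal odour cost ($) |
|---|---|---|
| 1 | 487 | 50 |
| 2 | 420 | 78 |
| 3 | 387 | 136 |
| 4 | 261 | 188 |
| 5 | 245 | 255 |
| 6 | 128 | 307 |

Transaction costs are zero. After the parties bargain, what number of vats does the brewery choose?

4

Bargaining reaches the level where marginal profit last exceeds marginal odour cost.
That holds through level 4 (261 ≥ 188) but not at 5 (245 < 255).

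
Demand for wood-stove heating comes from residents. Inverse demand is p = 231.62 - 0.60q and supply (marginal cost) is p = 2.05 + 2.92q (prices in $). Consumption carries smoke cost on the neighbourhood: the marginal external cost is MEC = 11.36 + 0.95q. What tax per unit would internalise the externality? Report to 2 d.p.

tax = $57.74 per unit

Social marginal benefit = demand − MEC = 220.26 - 1.55q.
Set SMB = MC: 220.26 - 1.55q = 2.05 + 2.92q → q* = 48.8166.
The Pigouvian tax equals MEC at q*: 11.36 + 0.95×48.8166 = 57.7358.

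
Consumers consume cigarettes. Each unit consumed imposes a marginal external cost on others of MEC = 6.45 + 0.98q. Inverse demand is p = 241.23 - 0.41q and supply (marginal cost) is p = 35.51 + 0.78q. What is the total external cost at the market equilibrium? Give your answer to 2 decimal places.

Market equilibrium (private): 35.51 + 0.78q = 241.23 - 0.41q → q_m = 172.8739.
Total external cost = ∫₀^{q_m} (6.45 + 0.98q) dq = 6.45×172.8739 + ½×0.98×172.8739² = 15758.8755.

15758.88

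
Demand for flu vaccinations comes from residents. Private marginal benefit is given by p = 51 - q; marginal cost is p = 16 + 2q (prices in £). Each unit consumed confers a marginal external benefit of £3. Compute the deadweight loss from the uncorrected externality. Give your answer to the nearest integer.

Market equilibrium (private): 16 + 2q = 51 - q → q_m = 11.6667.
Social marginal benefit = demand + MEB = 54 - q.
Set SMB = MC: 54 - q = 16 + 2q → q* = 12.6667.
Height of the DWL triangle at q_m is SMB(q_m) − MC(q_m) = MEB(q_m) = 3.0000.
DWL = ½ × 1.0000 × 3.0000 = 1.5000.

DWL = £2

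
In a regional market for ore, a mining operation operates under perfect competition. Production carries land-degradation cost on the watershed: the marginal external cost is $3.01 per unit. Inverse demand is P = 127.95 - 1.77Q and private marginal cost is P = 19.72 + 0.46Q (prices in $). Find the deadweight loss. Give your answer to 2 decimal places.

DWL = $2.03

Market equilibrium (private): 19.72 + 0.46Q = 127.95 - 1.77Q → Q_m = 48.5336.
Social marginal cost = private MC + MEC = 22.73 + 0.46Q.
Set SMC = demand: 22.73 + 0.46Q = 127.95 - 1.77Q → Q* = 47.1839.
The welfare-loss triangle has base |Q_m − Q*| and height MEC(Q_m) (the vertical gap between SMC and demand is zero at Q* and MEC at Q_m).
DWL = ½ × 1.3497 × 3.0100 = 2.0313.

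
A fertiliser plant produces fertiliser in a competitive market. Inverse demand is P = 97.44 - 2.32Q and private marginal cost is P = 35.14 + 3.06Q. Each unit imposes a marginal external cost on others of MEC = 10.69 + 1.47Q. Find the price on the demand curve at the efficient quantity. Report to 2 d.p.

Social marginal cost = private MC + MEC = 45.83 + 4.53Q.
Set SMC = demand: 45.83 + 4.53Q = 97.44 - 2.32Q → Q* = 7.5343.
Consumer price on the demand curve at Q*: 97.44 − 2.32×7.5343 = 79.9604.

P = 79.96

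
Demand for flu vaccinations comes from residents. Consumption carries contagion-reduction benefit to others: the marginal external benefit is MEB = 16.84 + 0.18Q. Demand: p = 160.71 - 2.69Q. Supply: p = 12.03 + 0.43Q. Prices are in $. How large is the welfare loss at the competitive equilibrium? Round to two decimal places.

Market equilibrium (private): 12.03 + 0.43Q = 160.71 - 2.69Q → Q_m = 47.6538.
Social marginal benefit = demand + MEB = 177.55 - 2.51Q.
Set SMB = MC: 177.55 - 2.51Q = 12.03 + 0.43Q → Q* = 56.2993.
Between Q* and Q_m the wedge SMB − MC runs linearly from 0 to MEB(Q_m), so the loss is a triangle.
DWL = ½ × 8.6455 × 25.4177 = 109.8744.

DWL = $109.87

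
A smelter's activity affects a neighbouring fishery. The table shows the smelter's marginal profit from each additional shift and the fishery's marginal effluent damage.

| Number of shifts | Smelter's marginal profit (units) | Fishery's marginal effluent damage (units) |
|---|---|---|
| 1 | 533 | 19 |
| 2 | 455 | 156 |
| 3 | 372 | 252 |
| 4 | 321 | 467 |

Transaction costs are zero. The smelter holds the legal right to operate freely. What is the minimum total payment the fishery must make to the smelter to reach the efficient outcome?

321

Left alone the smelter would choose level 4 (marginal profit stays positive).
Efficient level: k* = 3 (marginal profit ≥ marginal effluent damage through 3).
The fishery must at least cover the smelter's forgone profit from cutting 4→3: 321 = 321.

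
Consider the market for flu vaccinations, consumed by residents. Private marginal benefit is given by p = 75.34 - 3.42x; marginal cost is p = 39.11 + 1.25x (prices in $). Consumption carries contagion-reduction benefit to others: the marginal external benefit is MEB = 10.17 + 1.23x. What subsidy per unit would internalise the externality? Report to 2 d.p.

Social marginal benefit = demand + MEB = 85.51 - 2.19x.
Set SMB = MC: 85.51 - 2.19x = 39.11 + 1.25x → x* = 13.4884.
The Pigouvian subsidy equals MEB at x*: 10.17 + 1.23×13.4884 = 26.7607.

subsidy = $26.76 per unit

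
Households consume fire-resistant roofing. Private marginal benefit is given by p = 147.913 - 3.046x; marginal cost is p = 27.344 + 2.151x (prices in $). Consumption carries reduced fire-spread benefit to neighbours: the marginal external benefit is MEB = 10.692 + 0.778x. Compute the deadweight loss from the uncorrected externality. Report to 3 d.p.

DWL = $93.468

Market equilibrium (private): 27.344 + 2.151x = 147.913 - 3.046x → x_m = 23.1997.
Social marginal benefit = demand + MEB = 158.605 - 2.268x.
Set SMB = MC: 158.605 - 2.268x = 27.344 + 2.151x → x* = 29.7038.
The welfare-loss triangle has base |x_m − x*| and height MEB(x_m) (the vertical gap between SMB and MC is zero at x* and MEB at x_m).
DWL = ½ × 6.5041 × 28.7414 = 93.4685.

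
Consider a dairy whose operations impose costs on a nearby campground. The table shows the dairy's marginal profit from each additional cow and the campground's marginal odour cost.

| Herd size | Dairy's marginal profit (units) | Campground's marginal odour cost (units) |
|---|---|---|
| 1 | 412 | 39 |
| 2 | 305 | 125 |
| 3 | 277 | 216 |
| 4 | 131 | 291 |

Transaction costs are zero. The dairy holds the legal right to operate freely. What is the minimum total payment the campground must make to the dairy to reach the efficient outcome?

131

Left alone the dairy would choose level 4 (marginal profit stays positive).
Efficient level: k* = 3 (marginal profit ≥ marginal odour cost through 3).
The campground must at least cover the dairy's forgone profit from cutting 4→3: 131 = 131.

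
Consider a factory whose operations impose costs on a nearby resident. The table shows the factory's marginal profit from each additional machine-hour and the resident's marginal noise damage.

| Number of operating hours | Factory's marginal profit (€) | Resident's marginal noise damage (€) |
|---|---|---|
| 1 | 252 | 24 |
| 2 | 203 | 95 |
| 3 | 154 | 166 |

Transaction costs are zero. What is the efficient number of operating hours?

Bargaining reaches the level where marginal profit last exceeds marginal noise damage.
That holds through level 2 (203 ≥ 95) but not at 3 (154 < 166).

2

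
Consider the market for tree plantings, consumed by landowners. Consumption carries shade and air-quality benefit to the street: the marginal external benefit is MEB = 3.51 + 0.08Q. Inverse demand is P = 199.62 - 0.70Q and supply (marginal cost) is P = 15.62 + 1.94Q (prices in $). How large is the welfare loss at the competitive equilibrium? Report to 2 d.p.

Market equilibrium (private): 15.62 + 1.94Q = 199.62 - 0.70Q → Q_m = 69.6970.
Social marginal benefit = demand + MEB = 203.13 - 0.62Q.
Set SMB = MC: 203.13 - 0.62Q = 15.62 + 1.94Q → Q* = 73.2461.
The welfare-loss triangle has base |Q_m − Q*| and height MEB(Q_m) (the vertical gap between SMB and MC is zero at Q* and MEB at Q_m).
DWL = ½ × 3.5491 × 9.0858 = 16.1232.

DWL = $16.12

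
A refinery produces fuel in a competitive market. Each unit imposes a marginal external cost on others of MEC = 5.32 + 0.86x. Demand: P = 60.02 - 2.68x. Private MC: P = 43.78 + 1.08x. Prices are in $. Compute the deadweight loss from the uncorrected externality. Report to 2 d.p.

Market equilibrium (private): 43.78 + 1.08x = 60.02 - 2.68x → x_m = 4.3191.
Social marginal cost = private MC + MEC = 49.10 + 1.94x.
Set SMC = demand: 49.10 + 1.94x = 60.02 - 2.68x → x* = 2.3636.
The loss is the area between SMC and demand from x* to x_m; with linear curves that's a triangle of height MEC(x_m).
DWL = ½ × 1.9555 × 9.0345 = 8.8335.

DWL = $8.83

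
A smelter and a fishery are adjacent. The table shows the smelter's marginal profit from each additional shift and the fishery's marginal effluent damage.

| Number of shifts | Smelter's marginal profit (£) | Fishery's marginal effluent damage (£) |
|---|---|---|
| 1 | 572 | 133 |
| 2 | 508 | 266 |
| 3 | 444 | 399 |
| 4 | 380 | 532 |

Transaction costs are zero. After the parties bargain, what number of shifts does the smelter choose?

3

Bargaining reaches the level where marginal profit last exceeds marginal effluent damage.
That holds through level 3 (444 ≥ 399) but not at 4 (380 < 532).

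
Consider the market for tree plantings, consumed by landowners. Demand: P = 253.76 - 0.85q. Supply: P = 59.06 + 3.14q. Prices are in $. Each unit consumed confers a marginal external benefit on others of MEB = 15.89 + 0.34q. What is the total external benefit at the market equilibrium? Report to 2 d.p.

$1180.18

Market equilibrium (private): 59.06 + 3.14q = 253.76 - 0.85q → q_m = 48.7970.
Total external benefit = ∫₀^{q_m} (15.89 + 0.34q) dq = 15.89×48.7970 + ½×0.34×48.7970² = 1180.1794.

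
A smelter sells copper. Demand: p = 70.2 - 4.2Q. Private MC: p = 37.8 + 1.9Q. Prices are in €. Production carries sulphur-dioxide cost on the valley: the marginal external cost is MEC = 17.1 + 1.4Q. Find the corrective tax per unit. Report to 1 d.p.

Social marginal cost = private MC + MEC = 54.9 + 3.3Q.
Set SMC = demand: 54.9 + 3.3Q = 70.2 - 4.2Q → Q* = 2.0400.
The Pigouvian tax equals MEC at Q*: 17.1 + 1.4×2.0400 = 19.9560.

tax = €20.0 per unit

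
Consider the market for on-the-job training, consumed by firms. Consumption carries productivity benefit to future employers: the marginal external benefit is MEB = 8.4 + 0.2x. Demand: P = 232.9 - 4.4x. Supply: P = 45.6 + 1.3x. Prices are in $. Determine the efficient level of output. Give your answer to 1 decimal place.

x* = 35.6

Social marginal benefit = demand + MEB = 241.3 - 4.2x.
Set SMB = MC: 241.3 - 4.2x = 45.6 + 1.3x → x* = 35.5818.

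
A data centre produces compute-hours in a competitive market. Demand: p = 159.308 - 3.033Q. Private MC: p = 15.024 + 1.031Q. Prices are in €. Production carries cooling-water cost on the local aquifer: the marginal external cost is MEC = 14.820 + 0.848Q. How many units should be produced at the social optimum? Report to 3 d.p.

Q* = 26.357

Social marginal cost = private MC + MEC = 29.844 + 1.879Q.
Set SMC = demand: 29.844 + 1.879Q = 159.308 - 3.033Q → Q* = 26.3567.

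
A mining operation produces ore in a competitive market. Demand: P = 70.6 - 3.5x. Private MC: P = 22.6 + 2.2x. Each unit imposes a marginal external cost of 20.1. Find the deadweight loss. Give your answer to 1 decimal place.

DWL = 35.4

Market equilibrium (private): 22.6 + 2.2x = 70.6 - 3.5x → x_m = 8.4211.
Social marginal cost = private MC + MEC = 42.7 + 2.2x.
Set SMC = demand: 42.7 + 2.2x = 70.6 - 3.5x → x* = 4.8947.
The loss is the area between SMC and demand from x* to x_m; with linear curves that's a triangle of height MEC(x_m).
DWL = ½ × 3.5264 × 20.1000 = 35.4403.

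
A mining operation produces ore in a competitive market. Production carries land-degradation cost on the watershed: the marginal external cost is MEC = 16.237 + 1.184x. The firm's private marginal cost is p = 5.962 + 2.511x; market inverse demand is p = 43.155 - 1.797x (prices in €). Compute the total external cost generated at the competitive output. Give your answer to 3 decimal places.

Market equilibrium (private): 5.962 + 2.511x = 43.155 - 1.797x → x_m = 8.6335.
Total external cost = ∫₀^{x_m} (16.237 + 1.184x) dx = 16.237×8.6335 + ½×1.184×8.6335² = 184.3082.

€184.308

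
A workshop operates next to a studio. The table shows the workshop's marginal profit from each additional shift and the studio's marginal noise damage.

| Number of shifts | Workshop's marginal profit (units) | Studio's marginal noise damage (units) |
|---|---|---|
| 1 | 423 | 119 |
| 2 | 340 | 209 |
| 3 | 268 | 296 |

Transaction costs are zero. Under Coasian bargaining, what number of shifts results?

Bargaining reaches the level where marginal profit last exceeds marginal noise damage.
That holds through level 2 (340 ≥ 209) but not at 3 (268 < 296).

2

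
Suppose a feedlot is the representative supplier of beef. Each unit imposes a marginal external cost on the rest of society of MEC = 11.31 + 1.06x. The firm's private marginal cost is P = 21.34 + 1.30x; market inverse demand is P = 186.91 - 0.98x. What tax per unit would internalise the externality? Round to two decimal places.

Social marginal cost = private MC + MEC = 32.65 + 2.36x.
Set SMC = demand: 32.65 + 2.36x = 186.91 - 0.98x → x* = 46.1856.
The Pigouvian tax equals MEC at x*: 11.31 + 1.06×46.1856 = 60.2667.

tax = 60.27 per unit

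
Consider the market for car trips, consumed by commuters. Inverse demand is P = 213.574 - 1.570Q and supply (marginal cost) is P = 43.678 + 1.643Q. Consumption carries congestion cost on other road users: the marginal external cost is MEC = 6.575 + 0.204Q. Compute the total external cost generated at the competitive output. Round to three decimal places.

Market equilibrium (private): 43.678 + 1.643Q = 213.574 - 1.570Q → Q_m = 52.8777.
Total external cost = ∫₀^{Q_m} (6.575 + 0.204Q) dQ = 6.575×52.8777 + ½×0.204×52.8777² = 632.8681.

632.868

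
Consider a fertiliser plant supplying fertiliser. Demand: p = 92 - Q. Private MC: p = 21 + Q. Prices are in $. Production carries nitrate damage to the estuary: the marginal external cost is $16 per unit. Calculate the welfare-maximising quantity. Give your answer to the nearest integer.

Q* = 28

Social marginal cost = private MC + MEC = 37 + Q.
Set SMC = demand: 37 + Q = 92 - Q → Q* = 27.5000.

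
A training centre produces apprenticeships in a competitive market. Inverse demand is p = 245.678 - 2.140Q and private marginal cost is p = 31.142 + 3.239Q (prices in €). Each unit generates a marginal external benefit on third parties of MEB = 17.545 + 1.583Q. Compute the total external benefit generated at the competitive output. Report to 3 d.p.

€1958.830

Market equilibrium (private): 31.142 + 3.239Q = 245.678 - 2.140Q → Q_m = 39.8840.
Total external benefit = ∫₀^{Q_m} (17.545 + 1.583Q) dQ = 17.545×39.8840 + ½×1.583×39.8840² = 1958.8303.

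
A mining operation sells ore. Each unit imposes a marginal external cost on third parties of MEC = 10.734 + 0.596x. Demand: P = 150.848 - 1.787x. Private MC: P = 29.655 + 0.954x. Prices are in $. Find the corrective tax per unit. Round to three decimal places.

tax = $30.462 per unit

Social marginal cost = private MC + MEC = 40.389 + 1.550x.
Set SMC = demand: 40.389 + 1.550x = 150.848 - 1.787x → x* = 33.1013.
The Pigouvian tax equals MEC at x*: 10.734 + 0.596×33.1013 = 30.4624.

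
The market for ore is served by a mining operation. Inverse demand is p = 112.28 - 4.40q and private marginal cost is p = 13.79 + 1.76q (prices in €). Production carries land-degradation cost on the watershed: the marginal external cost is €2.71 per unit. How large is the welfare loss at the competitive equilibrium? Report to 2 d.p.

DWL = €0.60

Market equilibrium (private): 13.79 + 1.76q = 112.28 - 4.40q → q_m = 15.9886.
Social marginal cost = private MC + MEC = 16.50 + 1.76q.
Set SMC = demand: 16.50 + 1.76q = 112.28 - 4.40q → q* = 15.5487.
Height of the DWL triangle at q_m is SMC(q_m) − demand(q_m) = MEC(q_m) = 2.7100.
DWL = ½ × 0.4399 × 2.7100 = 0.5961.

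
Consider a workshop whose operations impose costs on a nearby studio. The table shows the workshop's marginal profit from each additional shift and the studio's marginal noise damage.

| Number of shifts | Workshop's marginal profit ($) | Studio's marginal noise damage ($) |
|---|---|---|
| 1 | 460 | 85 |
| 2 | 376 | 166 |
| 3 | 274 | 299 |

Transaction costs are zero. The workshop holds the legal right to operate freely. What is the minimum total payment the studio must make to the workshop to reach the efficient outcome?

Left alone the workshop would choose level 3 (marginal profit stays positive).
Efficient level: k* = 2 (marginal profit ≥ marginal noise damage through 2).
The studio must at least cover the workshop's forgone profit from cutting 3→2: 274 = 274.

$274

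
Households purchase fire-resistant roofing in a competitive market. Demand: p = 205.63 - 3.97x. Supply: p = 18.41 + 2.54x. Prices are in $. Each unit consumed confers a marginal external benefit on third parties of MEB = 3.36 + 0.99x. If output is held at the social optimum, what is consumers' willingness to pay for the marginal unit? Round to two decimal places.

P = $68.56

Social marginal benefit = demand + MEB = 208.99 - 2.98x.
Set SMB = MC: 208.99 - 2.98x = 18.41 + 2.54x → x* = 34.5254.
Consumer price on the demand curve at x*: 205.63 − 3.97×34.5254 = 68.5642.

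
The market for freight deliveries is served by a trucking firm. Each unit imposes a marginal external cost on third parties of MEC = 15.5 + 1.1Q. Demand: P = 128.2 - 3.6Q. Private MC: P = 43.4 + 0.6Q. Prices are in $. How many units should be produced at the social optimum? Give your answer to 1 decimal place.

Social marginal cost = private MC + MEC = 58.9 + 1.7Q.
Set SMC = demand: 58.9 + 1.7Q = 128.2 - 3.6Q → Q* = 13.0755.

Q* = 13.1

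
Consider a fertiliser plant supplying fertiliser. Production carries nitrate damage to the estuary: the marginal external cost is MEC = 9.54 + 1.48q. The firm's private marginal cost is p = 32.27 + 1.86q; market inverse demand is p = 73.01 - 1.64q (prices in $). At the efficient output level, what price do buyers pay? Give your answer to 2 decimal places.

Social marginal cost = private MC + MEC = 41.81 + 3.34q.
Set SMC = demand: 41.81 + 3.34q = 73.01 - 1.64q → q* = 6.2651.
Consumer price on the demand curve at q*: 73.01 − 1.64×6.2651 = 62.7352.

P = $62.74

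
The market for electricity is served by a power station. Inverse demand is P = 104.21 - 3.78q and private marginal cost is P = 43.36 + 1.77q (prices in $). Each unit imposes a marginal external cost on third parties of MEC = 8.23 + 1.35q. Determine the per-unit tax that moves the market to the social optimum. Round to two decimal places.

tax = $18.53 per unit

Social marginal cost = private MC + MEC = 51.59 + 3.12q.
Set SMC = demand: 51.59 + 3.12q = 104.21 - 3.78q → q* = 7.6261.
The Pigouvian tax equals MEC at q*: 8.23 + 1.35×7.6261 = 18.5252.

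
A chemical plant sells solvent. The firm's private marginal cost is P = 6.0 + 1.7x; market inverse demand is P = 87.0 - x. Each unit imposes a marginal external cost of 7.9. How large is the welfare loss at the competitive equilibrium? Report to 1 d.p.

DWL = 11.6

Market equilibrium (private): 6.0 + 1.7x = 87.0 - x → x_m = 30.0000.
Social marginal cost = private MC + MEC = 13.9 + 1.7x.
Set SMC = demand: 13.9 + 1.7x = 87.0 - x → x* = 27.0741.
Between x* and x_m the wedge SMC − demand runs linearly from 0 to MEC(x_m), so the loss is a triangle.
DWL = ½ × 2.9259 × 7.9000 = 11.5573.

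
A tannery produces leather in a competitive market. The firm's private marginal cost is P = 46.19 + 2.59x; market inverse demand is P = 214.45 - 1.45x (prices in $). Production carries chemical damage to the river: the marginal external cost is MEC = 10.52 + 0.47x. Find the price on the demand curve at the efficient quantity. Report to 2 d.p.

P = $163.74

Social marginal cost = private MC + MEC = 56.71 + 3.06x.
Set SMC = demand: 56.71 + 3.06x = 214.45 - 1.45x → x* = 34.9756.
Consumer price on the demand curve at x*: 214.45 − 1.45×34.9756 = 163.7354.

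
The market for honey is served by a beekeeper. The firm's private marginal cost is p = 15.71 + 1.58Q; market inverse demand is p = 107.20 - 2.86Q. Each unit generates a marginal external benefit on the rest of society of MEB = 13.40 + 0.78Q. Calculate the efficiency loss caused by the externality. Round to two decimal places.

Market equilibrium (private): 15.71 + 1.58Q = 107.20 - 2.86Q → Q_m = 20.6059.
Social marginal cost = private MC − MEB = 2.31 + 0.80Q.
Set SMC = demand: 2.31 + 0.80Q = 107.20 - 2.86Q → Q* = 28.6585.
The welfare-loss triangle has base |Q_m − Q*| and height MEB(Q_m) (the vertical gap between SMC and demand is zero at Q* and MEB at Q_m).
DWL = ½ × 8.0526 × 29.4726 = 118.6655.

DWL = 118.67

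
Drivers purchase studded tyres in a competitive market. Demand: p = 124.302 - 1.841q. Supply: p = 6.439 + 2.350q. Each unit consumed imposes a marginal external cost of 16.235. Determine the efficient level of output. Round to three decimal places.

q* = 24.249

Social marginal benefit = demand − MEC = 108.067 - 1.841q.
Set SMB = MC: 108.067 - 1.841q = 6.439 + 2.350q → q* = 24.2491.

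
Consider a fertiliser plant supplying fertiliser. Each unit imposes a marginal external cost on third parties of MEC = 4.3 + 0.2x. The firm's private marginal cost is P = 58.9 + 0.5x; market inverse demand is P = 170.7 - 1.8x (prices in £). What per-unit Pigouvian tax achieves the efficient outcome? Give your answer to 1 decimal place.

tax = £12.9 per unit

Social marginal cost = private MC + MEC = 63.2 + 0.7x.
Set SMC = demand: 63.2 + 0.7x = 170.7 - 1.8x → x* = 43.0000.
The Pigouvian tax equals MEC at x*: 4.3 + 0.2×43.0000 = 12.9000.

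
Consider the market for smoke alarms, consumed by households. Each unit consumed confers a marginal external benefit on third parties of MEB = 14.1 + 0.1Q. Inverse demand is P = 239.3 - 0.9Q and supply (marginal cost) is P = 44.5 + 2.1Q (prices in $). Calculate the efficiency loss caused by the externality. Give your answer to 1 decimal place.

DWL = $73.1

Market equilibrium (private): 44.5 + 2.1Q = 239.3 - 0.9Q → Q_m = 64.9333.
Social marginal benefit = demand + MEB = 253.4 - 0.8Q.
Set SMB = MC: 253.4 - 0.8Q = 44.5 + 2.1Q → Q* = 72.0345.
Height of the DWL triangle at Q_m is SMB(Q_m) − MC(Q_m) = MEB(Q_m) = 20.5933.
DWL = ½ × 7.1012 × 20.5933 = 73.1186.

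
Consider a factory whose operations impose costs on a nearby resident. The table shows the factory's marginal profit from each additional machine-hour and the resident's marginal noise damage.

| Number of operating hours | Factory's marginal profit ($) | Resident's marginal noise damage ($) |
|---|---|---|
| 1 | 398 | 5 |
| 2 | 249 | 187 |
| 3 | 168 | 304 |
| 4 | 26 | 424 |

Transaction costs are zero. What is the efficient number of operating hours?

2

Bargaining reaches the level where marginal profit last exceeds marginal noise damage.
That holds through level 2 (249 ≥ 187) but not at 3 (168 < 304).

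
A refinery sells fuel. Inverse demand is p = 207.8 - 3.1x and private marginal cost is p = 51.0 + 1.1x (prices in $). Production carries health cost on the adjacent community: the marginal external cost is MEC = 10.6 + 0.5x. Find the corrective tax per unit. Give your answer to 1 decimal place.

Social marginal cost = private MC + MEC = 61.6 + 1.6x.
Set SMC = demand: 61.6 + 1.6x = 207.8 - 3.1x → x* = 31.1064.
The Pigouvian tax equals MEC at x*: 10.6 + 0.5×31.1064 = 26.1532.

tax = $26.2 per unit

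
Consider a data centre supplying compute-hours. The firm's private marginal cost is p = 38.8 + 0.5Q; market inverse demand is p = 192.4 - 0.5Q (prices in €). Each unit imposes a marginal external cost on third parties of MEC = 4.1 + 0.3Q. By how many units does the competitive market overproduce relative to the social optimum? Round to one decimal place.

38.6 units

Market equilibrium (private): 38.8 + 0.5Q = 192.4 - 0.5Q → Q_m = 153.6000.
Social marginal cost = private MC + MEC = 42.9 + 0.8Q.
Set SMC = demand: 42.9 + 0.8Q = 192.4 - 0.5Q → Q* = 115.0000.
Gap = |153.6000 − 115.0000| = 38.6000.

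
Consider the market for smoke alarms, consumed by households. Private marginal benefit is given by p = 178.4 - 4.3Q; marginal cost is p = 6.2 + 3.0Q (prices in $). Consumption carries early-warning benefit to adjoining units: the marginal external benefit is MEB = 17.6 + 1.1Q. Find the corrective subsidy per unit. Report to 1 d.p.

Social marginal benefit = demand + MEB = 196.0 - 3.2Q.
Set SMB = MC: 196.0 - 3.2Q = 6.2 + 3.0Q → Q* = 30.6129.
The Pigouvian subsidy equals MEB at Q*: 17.6 + 1.1×30.6129 = 51.2742.

subsidy = $51.3 per unit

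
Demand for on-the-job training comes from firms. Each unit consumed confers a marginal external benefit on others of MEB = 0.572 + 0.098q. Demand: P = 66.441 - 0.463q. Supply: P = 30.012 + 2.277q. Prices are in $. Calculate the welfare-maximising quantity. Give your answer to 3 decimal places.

q* = 14.005

Social marginal benefit = demand + MEB = 67.013 - 0.365q.
Set SMB = MC: 67.013 - 0.365q = 30.012 + 2.277q → q* = 14.0049.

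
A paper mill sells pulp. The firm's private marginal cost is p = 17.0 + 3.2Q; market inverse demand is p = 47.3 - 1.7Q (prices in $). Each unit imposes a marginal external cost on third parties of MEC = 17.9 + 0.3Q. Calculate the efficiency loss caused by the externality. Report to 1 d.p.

Market equilibrium (private): 17.0 + 3.2Q = 47.3 - 1.7Q → Q_m = 6.1837.
Social marginal cost = private MC + MEC = 34.9 + 3.5Q.
Set SMC = demand: 34.9 + 3.5Q = 47.3 - 1.7Q → Q* = 2.3846.
Height of the DWL triangle at Q_m is SMC(Q_m) − demand(Q_m) = MEC(Q_m) = 19.7551.
DWL = ½ × 3.7991 × 19.7551 = 37.5258.

DWL = $37.5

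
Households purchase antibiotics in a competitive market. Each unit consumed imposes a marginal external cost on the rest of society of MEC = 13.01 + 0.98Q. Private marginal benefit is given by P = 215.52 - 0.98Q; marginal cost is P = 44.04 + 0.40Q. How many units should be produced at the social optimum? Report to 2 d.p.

Social marginal benefit = demand − MEC = 202.51 - 1.96Q.
Set SMB = MC: 202.51 - 1.96Q = 44.04 + 0.40Q → Q* = 67.1483.

Q* = 67.15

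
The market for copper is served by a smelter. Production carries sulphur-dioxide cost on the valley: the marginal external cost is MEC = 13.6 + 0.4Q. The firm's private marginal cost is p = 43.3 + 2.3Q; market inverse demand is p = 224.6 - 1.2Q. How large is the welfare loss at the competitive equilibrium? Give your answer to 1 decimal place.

Market equilibrium (private): 43.3 + 2.3Q = 224.6 - 1.2Q → Q_m = 51.8000.
Social marginal cost = private MC + MEC = 56.9 + 2.7Q.
Set SMC = demand: 56.9 + 2.7Q = 224.6 - 1.2Q → Q* = 43.0000.
The welfare-loss triangle has base |Q_m − Q*| and height MEC(Q_m) (the vertical gap between SMC and demand is zero at Q* and MEC at Q_m).
DWL = ½ × 8.8000 × 34.3200 = 151.0080.

DWL = 151.0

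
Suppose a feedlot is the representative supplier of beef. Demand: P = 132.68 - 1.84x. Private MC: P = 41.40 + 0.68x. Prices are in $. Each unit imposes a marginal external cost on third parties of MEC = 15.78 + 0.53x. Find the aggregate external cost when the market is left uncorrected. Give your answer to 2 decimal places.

$919.28

Market equilibrium (private): 41.40 + 0.68x = 132.68 - 1.84x → x_m = 36.2222.
Total external cost = ∫₀^{x_m} (15.78 + 0.53x) dx = 15.78×36.2222 + ½×0.53×36.2222² = 919.2790.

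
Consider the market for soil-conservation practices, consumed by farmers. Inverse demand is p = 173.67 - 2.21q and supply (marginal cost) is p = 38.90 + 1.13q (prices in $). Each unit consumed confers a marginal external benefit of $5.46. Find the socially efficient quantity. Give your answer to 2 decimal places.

q* = 41.99

Social marginal benefit = demand + MEB = 179.13 - 2.21q.
Set SMB = MC: 179.13 - 2.21q = 38.90 + 1.13q → q* = 41.9850.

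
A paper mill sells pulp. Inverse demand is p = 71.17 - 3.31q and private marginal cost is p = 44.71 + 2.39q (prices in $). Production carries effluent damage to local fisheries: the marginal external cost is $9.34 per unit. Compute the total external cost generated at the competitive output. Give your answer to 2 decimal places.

$43.36

Market equilibrium (private): 44.71 + 2.39q = 71.17 - 3.31q → q_m = 4.6421.
Total external cost = MEC × q_m = 9.34 × 4.6421 = 43.3572.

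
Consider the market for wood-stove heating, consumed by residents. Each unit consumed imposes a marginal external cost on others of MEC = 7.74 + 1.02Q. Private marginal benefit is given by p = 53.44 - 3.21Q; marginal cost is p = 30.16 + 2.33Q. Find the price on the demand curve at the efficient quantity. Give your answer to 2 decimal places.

Social marginal benefit = demand − MEC = 45.70 - 4.23Q.
Set SMB = MC: 45.70 - 4.23Q = 30.16 + 2.33Q → Q* = 2.3689.
Consumer price on the demand curve at Q*: 53.44 − 3.21×2.3689 = 45.8358.

P = 45.84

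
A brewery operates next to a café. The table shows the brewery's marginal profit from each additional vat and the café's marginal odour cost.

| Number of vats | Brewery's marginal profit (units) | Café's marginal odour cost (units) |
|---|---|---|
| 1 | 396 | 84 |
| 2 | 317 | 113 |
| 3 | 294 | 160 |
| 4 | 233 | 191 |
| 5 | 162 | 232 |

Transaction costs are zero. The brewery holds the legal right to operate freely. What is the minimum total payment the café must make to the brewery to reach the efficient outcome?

Left alone the brewery would choose level 5 (marginal profit stays positive).
Efficient level: k* = 4 (marginal profit ≥ marginal odour cost through 4).
The café must at least cover the brewery's forgone profit from cutting 5→4: 162 = 162.

162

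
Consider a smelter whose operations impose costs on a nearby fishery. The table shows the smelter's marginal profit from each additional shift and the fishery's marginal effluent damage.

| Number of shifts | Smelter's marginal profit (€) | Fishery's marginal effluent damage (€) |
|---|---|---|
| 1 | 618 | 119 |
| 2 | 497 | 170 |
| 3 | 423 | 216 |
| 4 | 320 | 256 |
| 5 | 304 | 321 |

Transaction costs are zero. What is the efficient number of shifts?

4

Bargaining reaches the level where marginal profit last exceeds marginal effluent damage.
That holds through level 4 (320 ≥ 256) but not at 5 (304 < 321).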